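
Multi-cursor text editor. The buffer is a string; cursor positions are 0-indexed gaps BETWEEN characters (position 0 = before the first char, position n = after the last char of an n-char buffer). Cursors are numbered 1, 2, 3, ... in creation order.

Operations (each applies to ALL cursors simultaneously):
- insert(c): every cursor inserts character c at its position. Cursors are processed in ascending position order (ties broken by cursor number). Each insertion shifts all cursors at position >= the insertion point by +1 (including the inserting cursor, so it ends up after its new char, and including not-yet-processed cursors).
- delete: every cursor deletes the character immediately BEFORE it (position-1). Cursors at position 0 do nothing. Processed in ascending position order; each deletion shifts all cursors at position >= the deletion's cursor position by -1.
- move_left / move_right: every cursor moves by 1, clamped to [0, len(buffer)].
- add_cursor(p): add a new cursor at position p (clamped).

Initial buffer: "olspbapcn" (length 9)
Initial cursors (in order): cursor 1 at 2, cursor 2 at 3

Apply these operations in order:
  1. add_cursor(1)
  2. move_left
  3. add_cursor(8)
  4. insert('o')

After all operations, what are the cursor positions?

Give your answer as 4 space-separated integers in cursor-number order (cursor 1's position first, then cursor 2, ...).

Answer: 3 5 1 12

Derivation:
After op 1 (add_cursor(1)): buffer="olspbapcn" (len 9), cursors c3@1 c1@2 c2@3, authorship .........
After op 2 (move_left): buffer="olspbapcn" (len 9), cursors c3@0 c1@1 c2@2, authorship .........
After op 3 (add_cursor(8)): buffer="olspbapcn" (len 9), cursors c3@0 c1@1 c2@2 c4@8, authorship .........
After op 4 (insert('o')): buffer="ooolospbapcon" (len 13), cursors c3@1 c1@3 c2@5 c4@12, authorship 3.1.2......4.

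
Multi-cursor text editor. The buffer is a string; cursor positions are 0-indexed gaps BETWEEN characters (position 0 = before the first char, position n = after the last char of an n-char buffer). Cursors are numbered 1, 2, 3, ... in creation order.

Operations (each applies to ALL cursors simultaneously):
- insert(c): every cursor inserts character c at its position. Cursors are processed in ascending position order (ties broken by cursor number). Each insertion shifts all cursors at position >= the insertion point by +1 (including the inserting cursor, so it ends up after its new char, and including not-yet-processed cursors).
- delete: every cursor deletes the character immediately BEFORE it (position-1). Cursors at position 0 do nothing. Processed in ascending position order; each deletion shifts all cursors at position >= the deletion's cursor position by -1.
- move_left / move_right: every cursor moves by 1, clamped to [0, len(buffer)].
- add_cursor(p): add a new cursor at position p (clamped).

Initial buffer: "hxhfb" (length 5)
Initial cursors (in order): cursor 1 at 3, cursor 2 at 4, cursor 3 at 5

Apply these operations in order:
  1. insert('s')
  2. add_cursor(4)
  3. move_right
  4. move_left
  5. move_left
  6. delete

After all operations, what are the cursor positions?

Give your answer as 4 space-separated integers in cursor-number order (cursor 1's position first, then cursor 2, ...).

Answer: 1 2 2 1

Derivation:
After op 1 (insert('s')): buffer="hxhsfsbs" (len 8), cursors c1@4 c2@6 c3@8, authorship ...1.2.3
After op 2 (add_cursor(4)): buffer="hxhsfsbs" (len 8), cursors c1@4 c4@4 c2@6 c3@8, authorship ...1.2.3
After op 3 (move_right): buffer="hxhsfsbs" (len 8), cursors c1@5 c4@5 c2@7 c3@8, authorship ...1.2.3
After op 4 (move_left): buffer="hxhsfsbs" (len 8), cursors c1@4 c4@4 c2@6 c3@7, authorship ...1.2.3
After op 5 (move_left): buffer="hxhsfsbs" (len 8), cursors c1@3 c4@3 c2@5 c3@6, authorship ...1.2.3
After op 6 (delete): buffer="hsbs" (len 4), cursors c1@1 c4@1 c2@2 c3@2, authorship .1.3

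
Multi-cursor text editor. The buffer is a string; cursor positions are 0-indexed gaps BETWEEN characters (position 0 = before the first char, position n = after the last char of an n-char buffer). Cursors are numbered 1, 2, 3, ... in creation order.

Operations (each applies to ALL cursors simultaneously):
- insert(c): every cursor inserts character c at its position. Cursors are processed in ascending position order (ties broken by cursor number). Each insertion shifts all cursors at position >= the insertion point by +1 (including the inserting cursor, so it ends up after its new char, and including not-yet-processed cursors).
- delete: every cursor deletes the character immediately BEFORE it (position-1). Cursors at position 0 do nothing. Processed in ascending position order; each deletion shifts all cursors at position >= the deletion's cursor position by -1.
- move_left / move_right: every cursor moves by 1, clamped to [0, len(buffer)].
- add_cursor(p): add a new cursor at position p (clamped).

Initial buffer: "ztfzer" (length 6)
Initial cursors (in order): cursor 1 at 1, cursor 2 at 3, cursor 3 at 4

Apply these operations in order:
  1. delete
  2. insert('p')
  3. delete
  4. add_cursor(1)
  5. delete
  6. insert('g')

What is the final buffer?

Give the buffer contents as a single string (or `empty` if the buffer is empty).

After op 1 (delete): buffer="ter" (len 3), cursors c1@0 c2@1 c3@1, authorship ...
After op 2 (insert('p')): buffer="ptpper" (len 6), cursors c1@1 c2@4 c3@4, authorship 1.23..
After op 3 (delete): buffer="ter" (len 3), cursors c1@0 c2@1 c3@1, authorship ...
After op 4 (add_cursor(1)): buffer="ter" (len 3), cursors c1@0 c2@1 c3@1 c4@1, authorship ...
After op 5 (delete): buffer="er" (len 2), cursors c1@0 c2@0 c3@0 c4@0, authorship ..
After op 6 (insert('g')): buffer="gggger" (len 6), cursors c1@4 c2@4 c3@4 c4@4, authorship 1234..

Answer: gggger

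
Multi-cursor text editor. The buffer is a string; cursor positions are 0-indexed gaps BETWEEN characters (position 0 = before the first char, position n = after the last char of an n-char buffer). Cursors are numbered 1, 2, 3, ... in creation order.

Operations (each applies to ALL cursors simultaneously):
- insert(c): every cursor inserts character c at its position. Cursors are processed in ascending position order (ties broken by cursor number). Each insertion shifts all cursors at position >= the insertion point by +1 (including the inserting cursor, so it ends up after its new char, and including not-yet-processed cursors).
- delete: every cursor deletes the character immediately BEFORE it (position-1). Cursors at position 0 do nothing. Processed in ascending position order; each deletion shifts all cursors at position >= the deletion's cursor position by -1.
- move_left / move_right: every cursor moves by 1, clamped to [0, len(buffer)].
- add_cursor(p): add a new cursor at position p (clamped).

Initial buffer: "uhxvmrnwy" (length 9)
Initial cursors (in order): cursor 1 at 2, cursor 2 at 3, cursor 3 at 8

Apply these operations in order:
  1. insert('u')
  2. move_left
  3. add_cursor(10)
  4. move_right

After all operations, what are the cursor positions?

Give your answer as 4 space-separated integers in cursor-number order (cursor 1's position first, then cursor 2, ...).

After op 1 (insert('u')): buffer="uhuxuvmrnwuy" (len 12), cursors c1@3 c2@5 c3@11, authorship ..1.2.....3.
After op 2 (move_left): buffer="uhuxuvmrnwuy" (len 12), cursors c1@2 c2@4 c3@10, authorship ..1.2.....3.
After op 3 (add_cursor(10)): buffer="uhuxuvmrnwuy" (len 12), cursors c1@2 c2@4 c3@10 c4@10, authorship ..1.2.....3.
After op 4 (move_right): buffer="uhuxuvmrnwuy" (len 12), cursors c1@3 c2@5 c3@11 c4@11, authorship ..1.2.....3.

Answer: 3 5 11 11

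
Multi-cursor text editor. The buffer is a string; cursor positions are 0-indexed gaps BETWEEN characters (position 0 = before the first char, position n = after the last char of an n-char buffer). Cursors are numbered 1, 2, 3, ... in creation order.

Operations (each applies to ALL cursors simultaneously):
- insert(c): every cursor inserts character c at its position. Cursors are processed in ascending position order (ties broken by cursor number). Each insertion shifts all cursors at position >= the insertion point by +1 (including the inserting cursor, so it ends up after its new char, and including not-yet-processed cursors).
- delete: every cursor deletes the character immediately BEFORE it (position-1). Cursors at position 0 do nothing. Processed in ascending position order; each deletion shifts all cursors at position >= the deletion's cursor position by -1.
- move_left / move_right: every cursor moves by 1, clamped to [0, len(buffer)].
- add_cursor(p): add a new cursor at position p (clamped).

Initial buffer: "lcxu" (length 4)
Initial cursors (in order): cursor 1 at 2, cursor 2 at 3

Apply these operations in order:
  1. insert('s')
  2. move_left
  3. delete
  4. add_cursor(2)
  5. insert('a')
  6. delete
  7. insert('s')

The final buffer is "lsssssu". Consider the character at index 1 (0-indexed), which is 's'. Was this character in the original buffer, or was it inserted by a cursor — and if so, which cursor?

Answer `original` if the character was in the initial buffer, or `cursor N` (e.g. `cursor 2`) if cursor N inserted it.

Answer: cursor 1

Derivation:
After op 1 (insert('s')): buffer="lcsxsu" (len 6), cursors c1@3 c2@5, authorship ..1.2.
After op 2 (move_left): buffer="lcsxsu" (len 6), cursors c1@2 c2@4, authorship ..1.2.
After op 3 (delete): buffer="lssu" (len 4), cursors c1@1 c2@2, authorship .12.
After op 4 (add_cursor(2)): buffer="lssu" (len 4), cursors c1@1 c2@2 c3@2, authorship .12.
After op 5 (insert('a')): buffer="lasaasu" (len 7), cursors c1@2 c2@5 c3@5, authorship .11232.
After op 6 (delete): buffer="lssu" (len 4), cursors c1@1 c2@2 c3@2, authorship .12.
After op 7 (insert('s')): buffer="lsssssu" (len 7), cursors c1@2 c2@5 c3@5, authorship .11232.
Authorship (.=original, N=cursor N): . 1 1 2 3 2 .
Index 1: author = 1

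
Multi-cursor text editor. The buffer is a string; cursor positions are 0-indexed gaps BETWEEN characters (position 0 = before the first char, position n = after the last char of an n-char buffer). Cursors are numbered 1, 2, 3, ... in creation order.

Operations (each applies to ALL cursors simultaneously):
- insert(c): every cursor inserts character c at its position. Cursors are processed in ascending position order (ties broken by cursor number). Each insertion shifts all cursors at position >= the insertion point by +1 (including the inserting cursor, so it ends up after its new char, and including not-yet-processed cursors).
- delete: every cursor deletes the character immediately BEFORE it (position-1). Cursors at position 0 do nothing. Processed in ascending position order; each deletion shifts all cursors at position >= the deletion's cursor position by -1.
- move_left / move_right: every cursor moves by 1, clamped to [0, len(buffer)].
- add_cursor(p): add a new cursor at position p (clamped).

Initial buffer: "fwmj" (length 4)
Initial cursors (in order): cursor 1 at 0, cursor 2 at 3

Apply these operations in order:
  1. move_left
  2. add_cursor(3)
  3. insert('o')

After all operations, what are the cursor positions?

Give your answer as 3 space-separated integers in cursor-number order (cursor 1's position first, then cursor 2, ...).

After op 1 (move_left): buffer="fwmj" (len 4), cursors c1@0 c2@2, authorship ....
After op 2 (add_cursor(3)): buffer="fwmj" (len 4), cursors c1@0 c2@2 c3@3, authorship ....
After op 3 (insert('o')): buffer="ofwomoj" (len 7), cursors c1@1 c2@4 c3@6, authorship 1..2.3.

Answer: 1 4 6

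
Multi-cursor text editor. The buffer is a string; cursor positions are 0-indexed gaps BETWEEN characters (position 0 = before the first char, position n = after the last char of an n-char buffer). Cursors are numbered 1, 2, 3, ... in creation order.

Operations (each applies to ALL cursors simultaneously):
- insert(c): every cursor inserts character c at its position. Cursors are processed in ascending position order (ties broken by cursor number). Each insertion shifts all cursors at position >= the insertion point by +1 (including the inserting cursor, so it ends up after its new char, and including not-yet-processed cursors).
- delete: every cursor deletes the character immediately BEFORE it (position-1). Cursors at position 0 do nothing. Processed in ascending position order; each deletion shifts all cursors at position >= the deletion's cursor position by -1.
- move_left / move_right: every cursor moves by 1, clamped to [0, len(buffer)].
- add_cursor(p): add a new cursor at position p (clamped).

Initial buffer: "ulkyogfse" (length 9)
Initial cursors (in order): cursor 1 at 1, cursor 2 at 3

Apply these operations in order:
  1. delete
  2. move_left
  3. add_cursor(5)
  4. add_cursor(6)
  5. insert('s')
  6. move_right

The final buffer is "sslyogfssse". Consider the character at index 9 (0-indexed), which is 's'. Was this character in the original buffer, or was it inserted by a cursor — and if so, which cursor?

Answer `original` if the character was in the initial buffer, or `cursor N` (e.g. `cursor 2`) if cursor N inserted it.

Answer: cursor 4

Derivation:
After op 1 (delete): buffer="lyogfse" (len 7), cursors c1@0 c2@1, authorship .......
After op 2 (move_left): buffer="lyogfse" (len 7), cursors c1@0 c2@0, authorship .......
After op 3 (add_cursor(5)): buffer="lyogfse" (len 7), cursors c1@0 c2@0 c3@5, authorship .......
After op 4 (add_cursor(6)): buffer="lyogfse" (len 7), cursors c1@0 c2@0 c3@5 c4@6, authorship .......
After op 5 (insert('s')): buffer="sslyogfssse" (len 11), cursors c1@2 c2@2 c3@8 c4@10, authorship 12.....3.4.
After op 6 (move_right): buffer="sslyogfssse" (len 11), cursors c1@3 c2@3 c3@9 c4@11, authorship 12.....3.4.
Authorship (.=original, N=cursor N): 1 2 . . . . . 3 . 4 .
Index 9: author = 4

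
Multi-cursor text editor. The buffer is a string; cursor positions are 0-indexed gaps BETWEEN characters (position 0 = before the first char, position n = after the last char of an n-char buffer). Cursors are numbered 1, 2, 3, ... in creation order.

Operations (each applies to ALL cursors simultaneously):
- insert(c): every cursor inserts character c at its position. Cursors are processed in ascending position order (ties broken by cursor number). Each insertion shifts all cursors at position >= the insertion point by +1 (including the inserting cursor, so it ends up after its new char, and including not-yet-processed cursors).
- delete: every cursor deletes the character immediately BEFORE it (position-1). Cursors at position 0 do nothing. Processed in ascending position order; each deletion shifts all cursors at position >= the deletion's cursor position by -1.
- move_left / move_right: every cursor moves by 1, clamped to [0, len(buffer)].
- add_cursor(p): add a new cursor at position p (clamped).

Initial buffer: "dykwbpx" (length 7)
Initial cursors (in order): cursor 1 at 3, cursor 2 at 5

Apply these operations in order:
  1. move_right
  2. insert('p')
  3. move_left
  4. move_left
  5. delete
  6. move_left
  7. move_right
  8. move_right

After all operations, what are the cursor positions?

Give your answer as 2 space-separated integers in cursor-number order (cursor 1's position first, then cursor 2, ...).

Answer: 3 5

Derivation:
After op 1 (move_right): buffer="dykwbpx" (len 7), cursors c1@4 c2@6, authorship .......
After op 2 (insert('p')): buffer="dykwpbppx" (len 9), cursors c1@5 c2@8, authorship ....1..2.
After op 3 (move_left): buffer="dykwpbppx" (len 9), cursors c1@4 c2@7, authorship ....1..2.
After op 4 (move_left): buffer="dykwpbppx" (len 9), cursors c1@3 c2@6, authorship ....1..2.
After op 5 (delete): buffer="dywpppx" (len 7), cursors c1@2 c2@4, authorship ...1.2.
After op 6 (move_left): buffer="dywpppx" (len 7), cursors c1@1 c2@3, authorship ...1.2.
After op 7 (move_right): buffer="dywpppx" (len 7), cursors c1@2 c2@4, authorship ...1.2.
After op 8 (move_right): buffer="dywpppx" (len 7), cursors c1@3 c2@5, authorship ...1.2.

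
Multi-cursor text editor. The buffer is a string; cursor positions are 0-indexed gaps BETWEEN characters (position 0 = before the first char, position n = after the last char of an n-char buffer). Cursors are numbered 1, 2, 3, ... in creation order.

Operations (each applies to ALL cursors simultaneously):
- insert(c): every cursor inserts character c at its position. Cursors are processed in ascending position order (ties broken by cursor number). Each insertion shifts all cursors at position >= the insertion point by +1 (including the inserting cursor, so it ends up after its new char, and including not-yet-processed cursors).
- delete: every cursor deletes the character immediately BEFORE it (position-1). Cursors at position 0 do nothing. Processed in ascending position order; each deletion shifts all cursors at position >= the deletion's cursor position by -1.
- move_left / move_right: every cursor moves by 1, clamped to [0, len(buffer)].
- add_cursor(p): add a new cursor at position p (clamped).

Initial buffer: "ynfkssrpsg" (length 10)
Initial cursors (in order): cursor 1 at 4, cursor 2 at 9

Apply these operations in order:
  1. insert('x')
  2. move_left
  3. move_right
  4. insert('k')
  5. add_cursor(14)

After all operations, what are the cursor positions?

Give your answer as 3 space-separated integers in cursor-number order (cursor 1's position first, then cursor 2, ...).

Answer: 6 13 14

Derivation:
After op 1 (insert('x')): buffer="ynfkxssrpsxg" (len 12), cursors c1@5 c2@11, authorship ....1.....2.
After op 2 (move_left): buffer="ynfkxssrpsxg" (len 12), cursors c1@4 c2@10, authorship ....1.....2.
After op 3 (move_right): buffer="ynfkxssrpsxg" (len 12), cursors c1@5 c2@11, authorship ....1.....2.
After op 4 (insert('k')): buffer="ynfkxkssrpsxkg" (len 14), cursors c1@6 c2@13, authorship ....11.....22.
After op 5 (add_cursor(14)): buffer="ynfkxkssrpsxkg" (len 14), cursors c1@6 c2@13 c3@14, authorship ....11.....22.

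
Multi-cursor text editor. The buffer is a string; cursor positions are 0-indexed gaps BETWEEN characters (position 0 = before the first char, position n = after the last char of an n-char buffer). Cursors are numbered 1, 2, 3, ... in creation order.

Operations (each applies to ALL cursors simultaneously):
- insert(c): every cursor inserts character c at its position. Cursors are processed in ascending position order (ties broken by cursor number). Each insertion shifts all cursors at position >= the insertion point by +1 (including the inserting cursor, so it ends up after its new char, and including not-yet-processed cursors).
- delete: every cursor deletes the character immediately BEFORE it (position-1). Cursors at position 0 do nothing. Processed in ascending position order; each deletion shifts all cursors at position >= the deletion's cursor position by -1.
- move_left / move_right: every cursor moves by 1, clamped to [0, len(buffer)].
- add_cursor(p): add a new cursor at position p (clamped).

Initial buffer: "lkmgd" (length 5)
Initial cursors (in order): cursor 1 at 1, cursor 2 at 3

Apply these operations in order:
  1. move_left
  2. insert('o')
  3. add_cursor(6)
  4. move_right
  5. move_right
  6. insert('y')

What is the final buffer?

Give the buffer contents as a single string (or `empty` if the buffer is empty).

After op 1 (move_left): buffer="lkmgd" (len 5), cursors c1@0 c2@2, authorship .....
After op 2 (insert('o')): buffer="olkomgd" (len 7), cursors c1@1 c2@4, authorship 1..2...
After op 3 (add_cursor(6)): buffer="olkomgd" (len 7), cursors c1@1 c2@4 c3@6, authorship 1..2...
After op 4 (move_right): buffer="olkomgd" (len 7), cursors c1@2 c2@5 c3@7, authorship 1..2...
After op 5 (move_right): buffer="olkomgd" (len 7), cursors c1@3 c2@6 c3@7, authorship 1..2...
After op 6 (insert('y')): buffer="olkyomgydy" (len 10), cursors c1@4 c2@8 c3@10, authorship 1..12..2.3

Answer: olkyomgydy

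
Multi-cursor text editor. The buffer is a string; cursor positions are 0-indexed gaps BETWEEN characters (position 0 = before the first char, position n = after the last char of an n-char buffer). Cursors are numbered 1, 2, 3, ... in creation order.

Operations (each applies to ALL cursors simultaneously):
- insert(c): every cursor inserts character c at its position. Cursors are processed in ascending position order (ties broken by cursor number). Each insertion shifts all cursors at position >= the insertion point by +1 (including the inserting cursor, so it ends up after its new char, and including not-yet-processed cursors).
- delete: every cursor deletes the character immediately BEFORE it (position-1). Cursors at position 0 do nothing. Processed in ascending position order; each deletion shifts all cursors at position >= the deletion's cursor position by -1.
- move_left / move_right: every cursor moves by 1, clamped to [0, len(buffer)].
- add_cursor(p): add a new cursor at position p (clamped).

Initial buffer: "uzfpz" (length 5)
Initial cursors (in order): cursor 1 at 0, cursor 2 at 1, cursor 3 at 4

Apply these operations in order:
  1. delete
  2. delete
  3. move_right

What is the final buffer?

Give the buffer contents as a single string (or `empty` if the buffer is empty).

Answer: zz

Derivation:
After op 1 (delete): buffer="zfz" (len 3), cursors c1@0 c2@0 c3@2, authorship ...
After op 2 (delete): buffer="zz" (len 2), cursors c1@0 c2@0 c3@1, authorship ..
After op 3 (move_right): buffer="zz" (len 2), cursors c1@1 c2@1 c3@2, authorship ..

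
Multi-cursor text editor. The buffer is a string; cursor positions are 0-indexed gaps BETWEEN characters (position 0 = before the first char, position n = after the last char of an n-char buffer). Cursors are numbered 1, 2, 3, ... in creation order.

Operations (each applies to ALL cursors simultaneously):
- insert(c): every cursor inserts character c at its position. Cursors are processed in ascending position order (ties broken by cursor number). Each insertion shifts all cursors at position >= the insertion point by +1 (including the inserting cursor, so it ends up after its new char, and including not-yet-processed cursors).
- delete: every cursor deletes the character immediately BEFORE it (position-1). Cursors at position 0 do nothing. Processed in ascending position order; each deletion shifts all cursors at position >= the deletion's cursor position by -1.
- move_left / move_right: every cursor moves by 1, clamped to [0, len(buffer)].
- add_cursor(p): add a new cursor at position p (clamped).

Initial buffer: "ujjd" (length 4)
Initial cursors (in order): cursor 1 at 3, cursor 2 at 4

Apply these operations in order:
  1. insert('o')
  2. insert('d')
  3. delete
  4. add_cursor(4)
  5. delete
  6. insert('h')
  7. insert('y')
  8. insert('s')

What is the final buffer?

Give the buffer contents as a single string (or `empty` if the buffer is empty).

After op 1 (insert('o')): buffer="ujjodo" (len 6), cursors c1@4 c2@6, authorship ...1.2
After op 2 (insert('d')): buffer="ujjoddod" (len 8), cursors c1@5 c2@8, authorship ...11.22
After op 3 (delete): buffer="ujjodo" (len 6), cursors c1@4 c2@6, authorship ...1.2
After op 4 (add_cursor(4)): buffer="ujjodo" (len 6), cursors c1@4 c3@4 c2@6, authorship ...1.2
After op 5 (delete): buffer="ujd" (len 3), cursors c1@2 c3@2 c2@3, authorship ...
After op 6 (insert('h')): buffer="ujhhdh" (len 6), cursors c1@4 c3@4 c2@6, authorship ..13.2
After op 7 (insert('y')): buffer="ujhhyydhy" (len 9), cursors c1@6 c3@6 c2@9, authorship ..1313.22
After op 8 (insert('s')): buffer="ujhhyyssdhys" (len 12), cursors c1@8 c3@8 c2@12, authorship ..131313.222

Answer: ujhhyyssdhys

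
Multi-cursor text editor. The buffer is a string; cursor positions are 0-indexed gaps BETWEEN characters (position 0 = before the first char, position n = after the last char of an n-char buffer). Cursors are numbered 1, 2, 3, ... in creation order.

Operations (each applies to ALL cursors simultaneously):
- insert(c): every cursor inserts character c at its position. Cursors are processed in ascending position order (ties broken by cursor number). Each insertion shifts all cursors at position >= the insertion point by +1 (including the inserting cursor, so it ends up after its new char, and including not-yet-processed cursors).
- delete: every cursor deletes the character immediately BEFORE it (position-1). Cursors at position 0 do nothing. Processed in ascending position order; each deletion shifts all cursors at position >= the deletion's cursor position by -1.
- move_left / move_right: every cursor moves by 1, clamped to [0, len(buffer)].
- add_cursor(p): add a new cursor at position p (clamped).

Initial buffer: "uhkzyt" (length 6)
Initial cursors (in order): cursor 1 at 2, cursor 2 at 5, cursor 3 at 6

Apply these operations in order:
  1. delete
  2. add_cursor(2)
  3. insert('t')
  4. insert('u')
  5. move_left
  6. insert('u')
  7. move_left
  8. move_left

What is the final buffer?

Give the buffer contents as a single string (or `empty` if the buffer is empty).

After op 1 (delete): buffer="ukz" (len 3), cursors c1@1 c2@3 c3@3, authorship ...
After op 2 (add_cursor(2)): buffer="ukz" (len 3), cursors c1@1 c4@2 c2@3 c3@3, authorship ...
After op 3 (insert('t')): buffer="utktztt" (len 7), cursors c1@2 c4@4 c2@7 c3@7, authorship .1.4.23
After op 4 (insert('u')): buffer="utuktuzttuu" (len 11), cursors c1@3 c4@6 c2@11 c3@11, authorship .11.44.2323
After op 5 (move_left): buffer="utuktuzttuu" (len 11), cursors c1@2 c4@5 c2@10 c3@10, authorship .11.44.2323
After op 6 (insert('u')): buffer="utuuktuuzttuuuu" (len 15), cursors c1@3 c4@7 c2@14 c3@14, authorship .111.444.232233
After op 7 (move_left): buffer="utuuktuuzttuuuu" (len 15), cursors c1@2 c4@6 c2@13 c3@13, authorship .111.444.232233
After op 8 (move_left): buffer="utuuktuuzttuuuu" (len 15), cursors c1@1 c4@5 c2@12 c3@12, authorship .111.444.232233

Answer: utuuktuuzttuuuu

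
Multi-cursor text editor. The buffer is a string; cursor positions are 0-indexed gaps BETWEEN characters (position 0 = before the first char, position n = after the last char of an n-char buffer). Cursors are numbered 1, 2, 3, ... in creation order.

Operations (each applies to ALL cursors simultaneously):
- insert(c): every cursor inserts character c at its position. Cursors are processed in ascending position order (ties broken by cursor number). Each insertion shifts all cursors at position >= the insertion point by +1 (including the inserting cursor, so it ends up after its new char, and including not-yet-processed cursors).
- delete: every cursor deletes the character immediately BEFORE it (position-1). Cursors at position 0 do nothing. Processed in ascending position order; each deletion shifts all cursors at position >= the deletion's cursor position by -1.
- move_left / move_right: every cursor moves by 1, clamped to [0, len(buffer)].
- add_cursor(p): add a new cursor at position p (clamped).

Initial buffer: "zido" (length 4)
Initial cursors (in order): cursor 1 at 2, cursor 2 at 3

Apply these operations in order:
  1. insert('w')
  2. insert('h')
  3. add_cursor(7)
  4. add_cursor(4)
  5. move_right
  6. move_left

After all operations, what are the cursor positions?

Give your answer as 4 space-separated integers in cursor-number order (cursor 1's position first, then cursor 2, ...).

Answer: 4 7 7 4

Derivation:
After op 1 (insert('w')): buffer="ziwdwo" (len 6), cursors c1@3 c2@5, authorship ..1.2.
After op 2 (insert('h')): buffer="ziwhdwho" (len 8), cursors c1@4 c2@7, authorship ..11.22.
After op 3 (add_cursor(7)): buffer="ziwhdwho" (len 8), cursors c1@4 c2@7 c3@7, authorship ..11.22.
After op 4 (add_cursor(4)): buffer="ziwhdwho" (len 8), cursors c1@4 c4@4 c2@7 c3@7, authorship ..11.22.
After op 5 (move_right): buffer="ziwhdwho" (len 8), cursors c1@5 c4@5 c2@8 c3@8, authorship ..11.22.
After op 6 (move_left): buffer="ziwhdwho" (len 8), cursors c1@4 c4@4 c2@7 c3@7, authorship ..11.22.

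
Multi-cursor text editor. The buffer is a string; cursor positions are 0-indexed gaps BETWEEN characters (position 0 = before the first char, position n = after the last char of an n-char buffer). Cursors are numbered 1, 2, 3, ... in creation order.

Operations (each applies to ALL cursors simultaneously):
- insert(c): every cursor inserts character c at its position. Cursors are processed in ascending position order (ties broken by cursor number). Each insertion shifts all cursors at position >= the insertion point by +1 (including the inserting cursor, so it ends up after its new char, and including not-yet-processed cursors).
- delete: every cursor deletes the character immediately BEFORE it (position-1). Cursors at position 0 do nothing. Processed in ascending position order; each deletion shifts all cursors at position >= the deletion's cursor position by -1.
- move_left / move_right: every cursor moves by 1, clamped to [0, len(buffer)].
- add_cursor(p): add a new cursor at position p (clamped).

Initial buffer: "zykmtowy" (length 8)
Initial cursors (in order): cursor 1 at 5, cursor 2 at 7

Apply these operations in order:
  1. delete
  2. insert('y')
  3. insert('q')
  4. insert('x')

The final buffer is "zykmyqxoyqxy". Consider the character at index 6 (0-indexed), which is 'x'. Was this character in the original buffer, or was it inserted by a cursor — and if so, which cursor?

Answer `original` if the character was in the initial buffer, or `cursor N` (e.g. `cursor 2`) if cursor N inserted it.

After op 1 (delete): buffer="zykmoy" (len 6), cursors c1@4 c2@5, authorship ......
After op 2 (insert('y')): buffer="zykmyoyy" (len 8), cursors c1@5 c2@7, authorship ....1.2.
After op 3 (insert('q')): buffer="zykmyqoyqy" (len 10), cursors c1@6 c2@9, authorship ....11.22.
After op 4 (insert('x')): buffer="zykmyqxoyqxy" (len 12), cursors c1@7 c2@11, authorship ....111.222.
Authorship (.=original, N=cursor N): . . . . 1 1 1 . 2 2 2 .
Index 6: author = 1

Answer: cursor 1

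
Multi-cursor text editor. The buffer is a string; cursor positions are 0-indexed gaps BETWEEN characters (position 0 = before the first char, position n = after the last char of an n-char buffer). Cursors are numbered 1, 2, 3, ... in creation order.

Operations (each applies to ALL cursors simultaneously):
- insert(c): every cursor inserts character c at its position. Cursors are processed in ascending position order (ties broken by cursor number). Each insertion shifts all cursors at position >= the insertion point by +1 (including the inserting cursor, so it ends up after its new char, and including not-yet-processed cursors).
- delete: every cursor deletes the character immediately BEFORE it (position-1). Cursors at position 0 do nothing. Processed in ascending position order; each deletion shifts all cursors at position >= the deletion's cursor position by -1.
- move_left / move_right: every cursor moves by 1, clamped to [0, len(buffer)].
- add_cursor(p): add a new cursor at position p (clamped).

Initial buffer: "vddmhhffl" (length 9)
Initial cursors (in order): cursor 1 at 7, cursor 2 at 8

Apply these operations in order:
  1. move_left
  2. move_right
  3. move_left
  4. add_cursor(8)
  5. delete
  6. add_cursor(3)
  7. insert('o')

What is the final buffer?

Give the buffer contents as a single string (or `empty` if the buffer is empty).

Answer: vddomhoool

Derivation:
After op 1 (move_left): buffer="vddmhhffl" (len 9), cursors c1@6 c2@7, authorship .........
After op 2 (move_right): buffer="vddmhhffl" (len 9), cursors c1@7 c2@8, authorship .........
After op 3 (move_left): buffer="vddmhhffl" (len 9), cursors c1@6 c2@7, authorship .........
After op 4 (add_cursor(8)): buffer="vddmhhffl" (len 9), cursors c1@6 c2@7 c3@8, authorship .........
After op 5 (delete): buffer="vddmhl" (len 6), cursors c1@5 c2@5 c3@5, authorship ......
After op 6 (add_cursor(3)): buffer="vddmhl" (len 6), cursors c4@3 c1@5 c2@5 c3@5, authorship ......
After op 7 (insert('o')): buffer="vddomhoool" (len 10), cursors c4@4 c1@9 c2@9 c3@9, authorship ...4..123.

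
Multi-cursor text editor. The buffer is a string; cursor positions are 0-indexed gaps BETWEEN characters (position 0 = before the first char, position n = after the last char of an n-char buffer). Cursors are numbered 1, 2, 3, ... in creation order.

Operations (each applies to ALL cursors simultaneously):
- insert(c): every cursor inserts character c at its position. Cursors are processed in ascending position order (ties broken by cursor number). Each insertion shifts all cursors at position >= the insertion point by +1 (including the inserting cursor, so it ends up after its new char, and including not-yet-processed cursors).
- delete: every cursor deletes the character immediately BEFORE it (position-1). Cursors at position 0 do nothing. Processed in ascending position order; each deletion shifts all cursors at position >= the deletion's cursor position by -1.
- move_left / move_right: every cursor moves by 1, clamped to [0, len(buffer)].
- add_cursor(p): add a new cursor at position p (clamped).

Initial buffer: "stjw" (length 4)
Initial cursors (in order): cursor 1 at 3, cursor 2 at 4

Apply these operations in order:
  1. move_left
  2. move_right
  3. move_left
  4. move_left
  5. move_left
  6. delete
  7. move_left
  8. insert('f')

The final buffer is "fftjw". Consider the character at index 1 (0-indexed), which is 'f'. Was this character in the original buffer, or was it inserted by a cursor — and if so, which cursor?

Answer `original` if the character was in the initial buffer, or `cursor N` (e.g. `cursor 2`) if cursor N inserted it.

After op 1 (move_left): buffer="stjw" (len 4), cursors c1@2 c2@3, authorship ....
After op 2 (move_right): buffer="stjw" (len 4), cursors c1@3 c2@4, authorship ....
After op 3 (move_left): buffer="stjw" (len 4), cursors c1@2 c2@3, authorship ....
After op 4 (move_left): buffer="stjw" (len 4), cursors c1@1 c2@2, authorship ....
After op 5 (move_left): buffer="stjw" (len 4), cursors c1@0 c2@1, authorship ....
After op 6 (delete): buffer="tjw" (len 3), cursors c1@0 c2@0, authorship ...
After op 7 (move_left): buffer="tjw" (len 3), cursors c1@0 c2@0, authorship ...
After op 8 (insert('f')): buffer="fftjw" (len 5), cursors c1@2 c2@2, authorship 12...
Authorship (.=original, N=cursor N): 1 2 . . .
Index 1: author = 2

Answer: cursor 2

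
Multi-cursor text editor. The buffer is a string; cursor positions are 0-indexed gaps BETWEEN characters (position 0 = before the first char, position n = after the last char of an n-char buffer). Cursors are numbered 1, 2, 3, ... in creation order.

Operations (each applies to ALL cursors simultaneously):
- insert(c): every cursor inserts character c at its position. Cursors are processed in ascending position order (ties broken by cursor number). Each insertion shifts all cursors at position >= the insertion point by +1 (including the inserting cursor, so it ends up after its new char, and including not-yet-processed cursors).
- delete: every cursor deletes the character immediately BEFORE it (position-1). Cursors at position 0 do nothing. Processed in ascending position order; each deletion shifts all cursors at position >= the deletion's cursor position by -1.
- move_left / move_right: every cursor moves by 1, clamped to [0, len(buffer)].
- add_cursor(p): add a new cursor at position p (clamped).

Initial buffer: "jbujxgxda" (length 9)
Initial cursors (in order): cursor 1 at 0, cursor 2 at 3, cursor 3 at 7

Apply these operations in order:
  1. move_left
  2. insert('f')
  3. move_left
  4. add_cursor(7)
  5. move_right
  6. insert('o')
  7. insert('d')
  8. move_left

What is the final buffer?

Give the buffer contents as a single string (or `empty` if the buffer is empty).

After op 1 (move_left): buffer="jbujxgxda" (len 9), cursors c1@0 c2@2 c3@6, authorship .........
After op 2 (insert('f')): buffer="fjbfujxgfxda" (len 12), cursors c1@1 c2@4 c3@9, authorship 1..2....3...
After op 3 (move_left): buffer="fjbfujxgfxda" (len 12), cursors c1@0 c2@3 c3@8, authorship 1..2....3...
After op 4 (add_cursor(7)): buffer="fjbfujxgfxda" (len 12), cursors c1@0 c2@3 c4@7 c3@8, authorship 1..2....3...
After op 5 (move_right): buffer="fjbfujxgfxda" (len 12), cursors c1@1 c2@4 c4@8 c3@9, authorship 1..2....3...
After op 6 (insert('o')): buffer="fojbfoujxgofoxda" (len 16), cursors c1@2 c2@6 c4@11 c3@13, authorship 11..22....433...
After op 7 (insert('d')): buffer="fodjbfodujxgodfodxda" (len 20), cursors c1@3 c2@8 c4@14 c3@17, authorship 111..222....44333...
After op 8 (move_left): buffer="fodjbfodujxgodfodxda" (len 20), cursors c1@2 c2@7 c4@13 c3@16, authorship 111..222....44333...

Answer: fodjbfodujxgodfodxda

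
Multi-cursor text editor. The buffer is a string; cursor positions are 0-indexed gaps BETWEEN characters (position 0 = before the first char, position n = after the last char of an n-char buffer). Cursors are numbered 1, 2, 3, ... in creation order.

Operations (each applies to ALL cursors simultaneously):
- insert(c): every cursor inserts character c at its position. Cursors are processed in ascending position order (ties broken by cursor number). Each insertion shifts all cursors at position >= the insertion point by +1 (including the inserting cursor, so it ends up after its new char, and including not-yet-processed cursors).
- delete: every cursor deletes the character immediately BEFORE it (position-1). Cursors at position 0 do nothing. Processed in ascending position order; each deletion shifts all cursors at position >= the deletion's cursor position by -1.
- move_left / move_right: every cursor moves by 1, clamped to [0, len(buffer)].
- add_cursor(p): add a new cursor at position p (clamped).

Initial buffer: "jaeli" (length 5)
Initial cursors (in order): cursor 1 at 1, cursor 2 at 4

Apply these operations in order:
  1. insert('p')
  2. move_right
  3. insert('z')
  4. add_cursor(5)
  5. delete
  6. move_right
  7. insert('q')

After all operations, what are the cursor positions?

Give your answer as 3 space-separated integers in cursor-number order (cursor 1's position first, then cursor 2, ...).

Answer: 6 9 6

Derivation:
After op 1 (insert('p')): buffer="jpaelpi" (len 7), cursors c1@2 c2@6, authorship .1...2.
After op 2 (move_right): buffer="jpaelpi" (len 7), cursors c1@3 c2@7, authorship .1...2.
After op 3 (insert('z')): buffer="jpazelpiz" (len 9), cursors c1@4 c2@9, authorship .1.1..2.2
After op 4 (add_cursor(5)): buffer="jpazelpiz" (len 9), cursors c1@4 c3@5 c2@9, authorship .1.1..2.2
After op 5 (delete): buffer="jpalpi" (len 6), cursors c1@3 c3@3 c2@6, authorship .1..2.
After op 6 (move_right): buffer="jpalpi" (len 6), cursors c1@4 c3@4 c2@6, authorship .1..2.
After op 7 (insert('q')): buffer="jpalqqpiq" (len 9), cursors c1@6 c3@6 c2@9, authorship .1..132.2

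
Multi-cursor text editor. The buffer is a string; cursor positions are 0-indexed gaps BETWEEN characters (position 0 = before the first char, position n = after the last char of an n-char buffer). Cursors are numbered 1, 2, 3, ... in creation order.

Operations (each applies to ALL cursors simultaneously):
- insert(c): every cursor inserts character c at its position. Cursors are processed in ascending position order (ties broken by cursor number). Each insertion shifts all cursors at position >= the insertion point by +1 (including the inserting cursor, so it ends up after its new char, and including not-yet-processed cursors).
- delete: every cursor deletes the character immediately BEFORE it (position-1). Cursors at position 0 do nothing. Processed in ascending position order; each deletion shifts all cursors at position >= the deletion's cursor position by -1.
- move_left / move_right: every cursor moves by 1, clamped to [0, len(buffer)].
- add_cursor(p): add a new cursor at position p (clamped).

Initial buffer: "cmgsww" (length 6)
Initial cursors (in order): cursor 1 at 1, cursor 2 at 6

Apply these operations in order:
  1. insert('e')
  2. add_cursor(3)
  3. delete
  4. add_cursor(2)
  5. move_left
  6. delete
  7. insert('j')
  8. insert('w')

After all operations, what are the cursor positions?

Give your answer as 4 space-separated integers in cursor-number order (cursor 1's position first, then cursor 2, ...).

After op 1 (insert('e')): buffer="cemgswwe" (len 8), cursors c1@2 c2@8, authorship .1.....2
After op 2 (add_cursor(3)): buffer="cemgswwe" (len 8), cursors c1@2 c3@3 c2@8, authorship .1.....2
After op 3 (delete): buffer="cgsww" (len 5), cursors c1@1 c3@1 c2@5, authorship .....
After op 4 (add_cursor(2)): buffer="cgsww" (len 5), cursors c1@1 c3@1 c4@2 c2@5, authorship .....
After op 5 (move_left): buffer="cgsww" (len 5), cursors c1@0 c3@0 c4@1 c2@4, authorship .....
After op 6 (delete): buffer="gsw" (len 3), cursors c1@0 c3@0 c4@0 c2@2, authorship ...
After op 7 (insert('j')): buffer="jjjgsjw" (len 7), cursors c1@3 c3@3 c4@3 c2@6, authorship 134..2.
After op 8 (insert('w')): buffer="jjjwwwgsjww" (len 11), cursors c1@6 c3@6 c4@6 c2@10, authorship 134134..22.

Answer: 6 10 6 6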